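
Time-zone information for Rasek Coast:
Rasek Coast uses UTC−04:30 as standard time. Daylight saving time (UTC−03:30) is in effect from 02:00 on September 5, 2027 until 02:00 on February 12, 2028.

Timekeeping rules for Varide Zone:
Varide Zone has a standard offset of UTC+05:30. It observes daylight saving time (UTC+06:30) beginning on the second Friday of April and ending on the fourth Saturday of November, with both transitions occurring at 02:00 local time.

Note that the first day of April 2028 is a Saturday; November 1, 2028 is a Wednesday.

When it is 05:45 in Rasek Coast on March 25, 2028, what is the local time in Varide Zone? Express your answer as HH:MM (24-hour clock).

Daylight saving runs 5 September 2027 – 12 February 2028; March 25, 2028 is outside that window, so Rasek Coast is on standard time at UTC−04:30.
05:45 Rasek Coast + 4h30m = 10:15 UTC.
1 April 2028 is a Saturday, so the first Friday is April 7 and the second is April 14.
1 November 2028 is a Wednesday, so the first Saturday is November 4 and the fourth is November 25.
At the standard offset (UTC+05:30), 10:15 UTC + 5h30m = 15:45 Varide Zone standard time.
The standard-time date in Varide Zone, March 25, 2028, is outside the daylight-saving period (14 April – 25 November), so Varide Zone is on standard time, UTC+05:30.
10:15 UTC + 5h30m = 15:45 Varide Zone.

15:45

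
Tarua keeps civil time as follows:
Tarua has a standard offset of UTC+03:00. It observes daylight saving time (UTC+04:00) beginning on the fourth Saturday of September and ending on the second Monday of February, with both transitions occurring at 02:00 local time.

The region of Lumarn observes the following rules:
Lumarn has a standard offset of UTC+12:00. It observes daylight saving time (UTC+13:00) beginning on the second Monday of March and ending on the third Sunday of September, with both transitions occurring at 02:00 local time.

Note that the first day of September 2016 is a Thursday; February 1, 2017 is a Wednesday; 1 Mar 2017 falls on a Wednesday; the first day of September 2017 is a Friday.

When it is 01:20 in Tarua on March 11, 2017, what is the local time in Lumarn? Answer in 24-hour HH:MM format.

10:20

1 September 2016 is a Thursday, so the first Saturday is September 3 and the fourth is September 24.
1 February 2017 is a Wednesday, so the first Monday is February 6 and the second is February 13.
March 11, 2017 is outside the daylight-saving period (24 September 2016 – 13 February 2017), so Tarua is on standard time, UTC+03:00.
01:20 Tarua − 3h = 22:20 UTC (rolling into the previous day, 10 March 2017).
1 March 2017 is a Wednesday, so the first Monday is March 6 and the second is March 13.
1 September 2017 is a Friday, so the first Sunday is September 3 and the third is September 17.
At the standard offset (UTC+12:00), 22:20 UTC + 12h = 10:20 Lumarn standard time (rolling into the next day, 11 March 2017).
Daylight saving runs 13 March – 17 September; the standard-time date in Lumarn, March 11, 2017, is outside that window, so Lumarn is on standard time at UTC+12:00.
22:20 UTC + 12h = 10:20 Lumarn (rolling into the next day, 11 March 2017).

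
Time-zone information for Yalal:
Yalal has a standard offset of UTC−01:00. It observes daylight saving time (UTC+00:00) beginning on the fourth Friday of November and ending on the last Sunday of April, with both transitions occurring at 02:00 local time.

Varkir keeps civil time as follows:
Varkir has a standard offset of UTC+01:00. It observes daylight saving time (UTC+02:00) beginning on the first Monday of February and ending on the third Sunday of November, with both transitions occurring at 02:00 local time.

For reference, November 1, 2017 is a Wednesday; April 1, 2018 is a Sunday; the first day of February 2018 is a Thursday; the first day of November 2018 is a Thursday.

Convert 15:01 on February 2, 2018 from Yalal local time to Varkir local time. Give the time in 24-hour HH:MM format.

1 November 2017 is a Wednesday, so the first Friday is November 3 and the fourth is November 24.
1 April 2018 is a Sunday, so Sundays fall on 1, 8, 15, 22, 29; the last is April 29.
February 2, 2018 falls between 24 November 2017 and 29 April 2018, so daylight saving is in effect and Yalal is at UTC+00:00.
15:01 Yalal − 0h = 15:01 UTC.
1 February 2018 is a Thursday, so the first Monday is February 5.
1 November 2018 is a Thursday, so the first Sunday is November 4 and the third is November 18.
At the standard offset (UTC+01:00), 15:01 UTC + 1h = 16:01 Varkir standard time.
The standard-time date in Varkir, February 2, 2018, is outside the daylight-saving period (5 February – 18 November), so Varkir is on standard time, UTC+01:00.
15:01 UTC + 1h = 16:01 Varkir.

16:01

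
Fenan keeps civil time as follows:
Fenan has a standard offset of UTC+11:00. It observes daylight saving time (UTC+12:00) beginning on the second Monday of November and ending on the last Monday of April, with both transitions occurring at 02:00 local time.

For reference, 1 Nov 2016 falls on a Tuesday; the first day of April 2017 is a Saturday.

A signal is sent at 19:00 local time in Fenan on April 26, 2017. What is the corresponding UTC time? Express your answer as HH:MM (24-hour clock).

1 November 2016 is a Tuesday, so the first Monday is November 7 and the second is November 14.
1 April 2017 is a Saturday, so Mondays fall on 3, 10, 17, 24; the last is April 24.
April 26, 2017 does not fall between 14 November 2016 and 24 April 2017, so daylight saving is not in effect and Fenan is at UTC+11:00.
19:00 local − 11h = 08:00 UTC.

08:00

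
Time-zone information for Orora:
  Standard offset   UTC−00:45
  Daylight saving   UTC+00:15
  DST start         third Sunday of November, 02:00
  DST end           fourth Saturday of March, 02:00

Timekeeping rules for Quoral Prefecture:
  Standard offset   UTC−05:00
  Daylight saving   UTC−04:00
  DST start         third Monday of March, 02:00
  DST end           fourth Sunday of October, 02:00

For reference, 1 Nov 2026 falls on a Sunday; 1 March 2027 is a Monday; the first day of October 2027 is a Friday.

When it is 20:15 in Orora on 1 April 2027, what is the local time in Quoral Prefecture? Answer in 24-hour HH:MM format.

1 November 2026 is a Sunday, so the first Sunday is November 1 and the third is November 15.
1 March 2027 is a Monday, so the first Saturday is March 6 and the fourth is March 27.
1 April 2027 is outside the daylight-saving period (15 November 2026 – 27 March 2027), so Orora is on standard time, UTC−00:45.
20:15 Orora + 0h45m = 21:00 UTC.
1 March 2027 is a Monday, so the first Monday is March 1 and the third is March 15.
1 October 2027 is a Friday, so the first Sunday is October 3 and the fourth is October 24.
At the standard offset (UTC−05:00), 21:00 UTC − 5h = 16:00 Quoral Prefecture standard time.
Daylight saving runs 15 March – 24 October; the standard-time date in Quoral Prefecture, 1 April 2027, is inside that window, so Quoral Prefecture is at UTC−04:00.
21:00 UTC − 4h = 17:00 Quoral Prefecture.

17:00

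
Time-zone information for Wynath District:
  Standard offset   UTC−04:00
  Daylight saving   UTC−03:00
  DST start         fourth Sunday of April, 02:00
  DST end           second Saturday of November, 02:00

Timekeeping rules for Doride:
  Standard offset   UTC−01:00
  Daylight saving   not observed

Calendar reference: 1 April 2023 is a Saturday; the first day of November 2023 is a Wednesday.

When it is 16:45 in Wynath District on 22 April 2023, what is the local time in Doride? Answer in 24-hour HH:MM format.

1 April 2023 is a Saturday, so the first Sunday is April 2 and the fourth is April 23.
1 November 2023 is a Wednesday, so the first Saturday is November 4 and the second is November 11.
Daylight saving runs 23 April – 11 November; 22 April 2023 is outside that window, so Wynath District is on standard time at UTC−04:00.
16:45 Wynath District + 4h = 20:45 UTC.
Doride stays on UTC−01:00 all year.
20:45 UTC − 1h = 19:45 Doride.

19:45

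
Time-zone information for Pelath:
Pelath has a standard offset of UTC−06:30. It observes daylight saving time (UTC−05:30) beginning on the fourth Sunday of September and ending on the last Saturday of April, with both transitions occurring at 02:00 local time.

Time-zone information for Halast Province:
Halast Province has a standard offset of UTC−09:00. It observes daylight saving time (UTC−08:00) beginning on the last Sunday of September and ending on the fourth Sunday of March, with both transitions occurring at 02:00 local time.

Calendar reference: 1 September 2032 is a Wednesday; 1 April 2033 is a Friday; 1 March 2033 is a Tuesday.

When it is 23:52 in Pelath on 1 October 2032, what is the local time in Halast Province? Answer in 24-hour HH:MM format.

21:22

1 September 2032 is a Wednesday, so the first Sunday is September 5 and the fourth is September 26.
1 April 2033 is a Friday, so Saturdays fall on 2, 9, 16, 23, 30; the last is April 30.
1 October 2032 falls between 26 September 2032 and 30 April 2033, so daylight saving is in effect and Pelath is at UTC−05:30.
23:52 Pelath + 5h30m = 05:22 UTC (rolling into the next day, 2 October 2032).
1 September 2032 is a Wednesday, so Sundays fall on 5, 12, 19, 26; the last is September 26.
1 March 2033 is a Tuesday, so the first Sunday is March 6 and the fourth is March 27.
At the standard offset (UTC−09:00), 05:22 UTC − 9h = 20:22 Halast Province standard time (rolling into the previous day, 1 October 2032).
Daylight saving runs 26 September 2032 – 27 March 2033; the standard-time date in Halast Province, 1 October 2032, is inside that window, so Halast Province is at UTC−08:00.
05:22 UTC − 8h = 21:22 Halast Province (rolling into the previous day, 1 October 2032).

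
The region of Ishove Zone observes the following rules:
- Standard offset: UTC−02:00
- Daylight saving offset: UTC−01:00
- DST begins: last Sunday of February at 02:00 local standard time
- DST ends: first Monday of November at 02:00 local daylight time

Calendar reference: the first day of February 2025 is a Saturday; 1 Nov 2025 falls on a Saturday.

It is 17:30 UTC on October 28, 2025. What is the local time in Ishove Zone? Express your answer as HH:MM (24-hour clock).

16:30

1 February 2025 is a Saturday, so Sundays fall on 2, 9, 16, 23; the last is February 23.
1 November 2025 is a Saturday, so the first Monday is November 3.
At the standard offset (UTC−02:00), 17:30 UTC − 2h = 15:30 Ishove Zone standard time.
The standard-time date in Ishove Zone, October 28, 2025, falls between 23 February and 3 November, so daylight saving is in effect and Ishove Zone is at UTC−01:00.
17:30 UTC − 1h = 16:30 local.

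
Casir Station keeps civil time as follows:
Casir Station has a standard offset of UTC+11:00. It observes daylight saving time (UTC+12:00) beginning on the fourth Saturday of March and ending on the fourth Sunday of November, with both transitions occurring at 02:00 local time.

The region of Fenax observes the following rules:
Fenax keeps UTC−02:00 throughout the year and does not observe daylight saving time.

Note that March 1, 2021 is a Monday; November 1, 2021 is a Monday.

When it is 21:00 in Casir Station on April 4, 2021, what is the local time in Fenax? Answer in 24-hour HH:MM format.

1 March 2021 is a Monday, so the first Saturday is March 6 and the fourth is March 27.
1 November 2021 is a Monday, so the first Sunday is November 7 and the fourth is November 28.
Daylight saving runs 27 March – 28 November; April 4, 2021 is inside that window, so Casir Station is at UTC+12:00.
21:00 Casir Station − 12h = 09:00 UTC.
Fenax has no daylight saving, so its offset is UTC−02:00 year-round.
09:00 UTC − 2h = 07:00 Fenax.

07:00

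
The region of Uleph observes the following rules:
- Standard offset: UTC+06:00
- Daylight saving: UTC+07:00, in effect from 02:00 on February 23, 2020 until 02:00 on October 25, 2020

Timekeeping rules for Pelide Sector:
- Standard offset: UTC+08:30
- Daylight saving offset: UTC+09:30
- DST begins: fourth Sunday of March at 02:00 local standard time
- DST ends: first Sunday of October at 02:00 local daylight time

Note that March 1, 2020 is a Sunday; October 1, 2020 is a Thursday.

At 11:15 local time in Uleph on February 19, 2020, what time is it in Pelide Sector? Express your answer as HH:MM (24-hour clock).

Daylight saving runs 23 February – 25 October; February 19, 2020 is outside that window, so Uleph is on standard time at UTC+06:00.
11:15 Uleph − 6h = 05:15 UTC.
1 March 2020 is a Sunday, so the first Sunday is March 1 and the fourth is March 22.
1 October 2020 is a Thursday, so the first Sunday is October 4.
At the standard offset (UTC+08:30), 05:15 UTC + 8h30m = 13:45 Pelide Sector standard time.
Daylight saving runs 22 March – 4 October; the standard-time date in Pelide Sector, February 19, 2020, is outside that window, so Pelide Sector is on standard time at UTC+08:30.
05:15 UTC + 8h30m = 13:45 Pelide Sector.

13:45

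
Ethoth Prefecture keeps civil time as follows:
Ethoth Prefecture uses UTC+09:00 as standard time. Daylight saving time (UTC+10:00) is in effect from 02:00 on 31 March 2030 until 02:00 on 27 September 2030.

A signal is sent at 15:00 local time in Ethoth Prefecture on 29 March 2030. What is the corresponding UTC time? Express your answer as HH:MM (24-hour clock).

06:00

29 March 2030 is outside the daylight-saving period (31 March – 27 September), so Ethoth Prefecture is on standard time, UTC+09:00.
15:00 local − 9h = 06:00 UTC.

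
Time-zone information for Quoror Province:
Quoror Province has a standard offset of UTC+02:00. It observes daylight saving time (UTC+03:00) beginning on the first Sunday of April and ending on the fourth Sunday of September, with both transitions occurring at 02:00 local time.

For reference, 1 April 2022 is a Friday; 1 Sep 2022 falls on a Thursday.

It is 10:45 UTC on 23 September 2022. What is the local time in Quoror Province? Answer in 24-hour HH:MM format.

13:45

1 April 2022 is a Friday, so the first Sunday is April 3.
1 September 2022 is a Thursday, so the first Sunday is September 4 and the fourth is September 25.
At the standard offset (UTC+02:00), 10:45 UTC + 2h = 12:45 Quoror Province standard time.
The standard-time date in Quoror Province, 23 September 2022, lies within the daylight-saving period (3 April – 25 September), so Quoror Province is on daylight time, UTC+03:00.
10:45 UTC + 3h = 13:45 local.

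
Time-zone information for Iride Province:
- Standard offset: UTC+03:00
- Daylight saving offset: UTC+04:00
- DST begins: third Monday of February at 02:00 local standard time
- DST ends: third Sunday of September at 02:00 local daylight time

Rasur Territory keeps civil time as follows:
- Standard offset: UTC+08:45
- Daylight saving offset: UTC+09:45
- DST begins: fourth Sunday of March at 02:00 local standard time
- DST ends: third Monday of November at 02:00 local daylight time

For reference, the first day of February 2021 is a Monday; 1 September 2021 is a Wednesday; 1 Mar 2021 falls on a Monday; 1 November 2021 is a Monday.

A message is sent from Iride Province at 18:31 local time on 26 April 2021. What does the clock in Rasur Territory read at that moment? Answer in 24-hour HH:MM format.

00:16

1 February 2021 is a Monday, so the first Monday is February 1 and the third is February 15.
1 September 2021 is a Wednesday, so the first Sunday is September 5 and the third is September 19.
26 April 2021 lies within the daylight-saving period (15 February – 19 September), so Iride Province is on daylight time, UTC+04:00.
18:31 Iride Province − 4h = 14:31 UTC.
1 March 2021 is a Monday, so the first Sunday is March 7 and the fourth is March 28.
1 November 2021 is a Monday, so the first Monday is November 1 and the third is November 15.
At the standard offset (UTC+08:45), 14:31 UTC + 8h45m = 23:16 Rasur Territory standard time.
The standard-time date in Rasur Territory, 26 April 2021, falls between 28 March and 15 November, so daylight saving is in effect and Rasur Territory is at UTC+09:45.
14:31 UTC + 9h45m = 00:16 Rasur Territory (rolling into the next day, 27 April 2021).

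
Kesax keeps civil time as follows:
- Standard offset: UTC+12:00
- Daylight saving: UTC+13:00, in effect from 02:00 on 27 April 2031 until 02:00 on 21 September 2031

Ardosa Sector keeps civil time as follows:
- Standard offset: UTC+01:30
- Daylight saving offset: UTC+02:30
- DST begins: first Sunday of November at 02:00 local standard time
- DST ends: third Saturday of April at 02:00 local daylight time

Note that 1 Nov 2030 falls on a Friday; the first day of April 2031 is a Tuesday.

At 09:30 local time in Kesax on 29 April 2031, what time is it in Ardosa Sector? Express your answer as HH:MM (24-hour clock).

22:00

29 April 2031 falls between 27 April and 21 September, so daylight saving is in effect and Kesax is at UTC+13:00.
09:30 Kesax − 13h = 20:30 UTC (rolling into the previous day, 28 April 2031).
1 November 2030 is a Friday, so the first Sunday is November 3.
1 April 2031 is a Tuesday, so the first Saturday is April 5 and the third is April 19.
At the standard offset (UTC+01:30), 20:30 UTC + 1h30m = 22:00 Ardosa Sector standard time.
The standard-time date in Ardosa Sector, 28 April 2031, is outside the daylight-saving period (3 November 2030 – 19 April 2031), so Ardosa Sector is on standard time, UTC+01:30.
20:30 UTC + 1h30m = 22:00 Ardosa Sector.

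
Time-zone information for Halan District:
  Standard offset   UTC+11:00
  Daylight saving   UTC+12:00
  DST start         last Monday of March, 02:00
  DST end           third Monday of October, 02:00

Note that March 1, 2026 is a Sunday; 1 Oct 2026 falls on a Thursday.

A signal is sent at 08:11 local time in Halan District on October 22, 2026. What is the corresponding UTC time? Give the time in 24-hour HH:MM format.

21:11

1 March 2026 is a Sunday, so Mondays fall on 2, 9, 16, 23, 30; the last is March 30.
1 October 2026 is a Thursday, so the first Monday is October 5 and the third is October 19.
October 22, 2026 does not fall between 30 March and 19 October, so daylight saving is not in effect and Halan District is at UTC+11:00.
08:11 local − 11h = 21:11 UTC (rolling into the previous day, 21 October 2026).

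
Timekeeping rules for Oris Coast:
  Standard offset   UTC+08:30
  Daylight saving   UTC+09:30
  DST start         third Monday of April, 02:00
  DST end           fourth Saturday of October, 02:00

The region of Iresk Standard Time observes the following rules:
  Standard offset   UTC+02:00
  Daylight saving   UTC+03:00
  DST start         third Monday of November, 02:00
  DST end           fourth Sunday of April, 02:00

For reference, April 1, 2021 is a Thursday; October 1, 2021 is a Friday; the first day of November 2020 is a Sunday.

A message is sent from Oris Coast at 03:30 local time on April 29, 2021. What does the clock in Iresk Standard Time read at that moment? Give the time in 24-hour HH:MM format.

20:00

1 April 2021 is a Thursday, so the first Monday is April 5 and the third is April 19.
1 October 2021 is a Friday, so the first Saturday is October 2 and the fourth is October 23.
Daylight saving runs 19 April – 23 October; April 29, 2021 is inside that window, so Oris Coast is at UTC+09:30.
03:30 Oris Coast − 9h30m = 18:00 UTC (rolling into the previous day, 28 April 2021).
1 November 2020 is a Sunday, so the first Monday is November 2 and the third is November 16.
1 April 2021 is a Thursday, so the first Sunday is April 4 and the fourth is April 25.
At the standard offset (UTC+02:00), 18:00 UTC + 2h = 20:00 Iresk Standard Time standard time.
Daylight saving runs 16 November 2020 – 25 April 2021; the standard-time date in Iresk Standard Time, April 28, 2021, is outside that window, so Iresk Standard Time is on standard time at UTC+02:00.
18:00 UTC + 2h = 20:00 Iresk Standard Time.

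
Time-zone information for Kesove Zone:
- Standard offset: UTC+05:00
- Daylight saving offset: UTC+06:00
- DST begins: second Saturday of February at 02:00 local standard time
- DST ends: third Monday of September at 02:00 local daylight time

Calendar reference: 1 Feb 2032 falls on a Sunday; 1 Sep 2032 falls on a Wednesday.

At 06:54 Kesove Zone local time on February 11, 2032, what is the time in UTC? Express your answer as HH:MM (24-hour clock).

01:54

1 February 2032 is a Sunday, so the first Saturday is February 7 and the second is February 14.
1 September 2032 is a Wednesday, so the first Monday is September 6 and the third is September 20.
February 11, 2032 does not fall between 14 February and 20 September, so daylight saving is not in effect and Kesove Zone is at UTC+05:00.
06:54 local − 5h = 01:54 UTC.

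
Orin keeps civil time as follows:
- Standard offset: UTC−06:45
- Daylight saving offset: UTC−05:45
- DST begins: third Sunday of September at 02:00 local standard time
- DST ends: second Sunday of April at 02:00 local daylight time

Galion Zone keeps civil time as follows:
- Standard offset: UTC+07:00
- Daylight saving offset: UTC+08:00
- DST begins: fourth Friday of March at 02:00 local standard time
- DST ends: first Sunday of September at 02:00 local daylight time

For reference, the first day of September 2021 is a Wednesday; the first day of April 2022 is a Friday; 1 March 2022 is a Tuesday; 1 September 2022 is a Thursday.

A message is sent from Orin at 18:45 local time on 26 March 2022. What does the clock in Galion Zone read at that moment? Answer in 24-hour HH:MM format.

08:30

1 September 2021 is a Wednesday, so the first Sunday is September 5 and the third is September 19.
1 April 2022 is a Friday, so the first Sunday is April 3 and the second is April 10.
26 March 2022 falls between 19 September 2021 and 10 April 2022, so daylight saving is in effect and Orin is at UTC−05:45.
18:45 Orin + 5h45m = 00:30 UTC (rolling into the next day, 27 March 2022).
1 March 2022 is a Tuesday, so the first Friday is March 4 and the fourth is March 25.
1 September 2022 is a Thursday, so the first Sunday is September 4.
At the standard offset (UTC+07:00), 00:30 UTC + 7h = 07:30 Galion Zone standard time.
The standard-time date in Galion Zone, 27 March 2022, lies within the daylight-saving period (25 March – 4 September), so Galion Zone is on daylight time, UTC+08:00.
00:30 UTC + 8h = 08:30 Galion Zone.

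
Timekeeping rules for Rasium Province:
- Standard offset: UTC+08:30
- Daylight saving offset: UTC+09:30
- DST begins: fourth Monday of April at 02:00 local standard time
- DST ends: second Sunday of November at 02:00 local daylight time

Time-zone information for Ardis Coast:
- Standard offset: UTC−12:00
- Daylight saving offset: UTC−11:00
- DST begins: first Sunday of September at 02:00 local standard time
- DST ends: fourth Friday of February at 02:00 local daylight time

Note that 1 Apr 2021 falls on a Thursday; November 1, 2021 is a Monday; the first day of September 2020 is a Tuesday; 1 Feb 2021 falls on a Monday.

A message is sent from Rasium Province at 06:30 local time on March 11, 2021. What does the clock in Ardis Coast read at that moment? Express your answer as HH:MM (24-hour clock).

1 April 2021 is a Thursday, so the first Monday is April 5 and the fourth is April 26.
1 November 2021 is a Monday, so the first Sunday is November 7 and the second is November 14.
March 11, 2021 is outside the daylight-saving period (26 April – 14 November), so Rasium Province is on standard time, UTC+08:30.
06:30 Rasium Province − 8h30m = 22:00 UTC (rolling into the previous day, 10 March 2021).
1 September 2020 is a Tuesday, so the first Sunday is September 6.
1 February 2021 is a Monday, so the first Friday is February 5 and the fourth is February 26.
At the standard offset (UTC−12:00), 22:00 UTC − 12h = 10:00 Ardis Coast standard time.
The standard-time date in Ardis Coast, March 10, 2021, does not fall between 6 September 2020 and 26 February 2021, so daylight saving is not in effect and Ardis Coast is at UTC−12:00.
22:00 UTC − 12h = 10:00 Ardis Coast.

10:00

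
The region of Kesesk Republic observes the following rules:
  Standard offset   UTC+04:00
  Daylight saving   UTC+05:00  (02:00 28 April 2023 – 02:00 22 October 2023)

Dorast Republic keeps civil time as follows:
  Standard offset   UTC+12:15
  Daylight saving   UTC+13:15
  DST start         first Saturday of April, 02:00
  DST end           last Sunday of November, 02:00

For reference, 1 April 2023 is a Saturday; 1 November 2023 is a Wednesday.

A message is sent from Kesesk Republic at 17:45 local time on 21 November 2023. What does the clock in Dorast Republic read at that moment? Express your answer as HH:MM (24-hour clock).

03:00

21 November 2023 is outside the daylight-saving period (28 April – 22 October), so Kesesk Republic is on standard time, UTC+04:00.
17:45 Kesesk Republic − 4h = 13:45 UTC.
1 April 2023 is a Saturday, so the first Saturday is April 1.
1 November 2023 is a Wednesday, so Sundays fall on 5, 12, 19, 26; the last is November 26.
At the standard offset (UTC+12:15), 13:45 UTC + 12h15m = 02:00 Dorast Republic standard time (rolling into the next day, 22 November 2023).
Daylight saving runs 1 April – 26 November; the standard-time date in Dorast Republic, 22 November 2023, is inside that window, so Dorast Republic is at UTC+13:15.
13:45 UTC + 13h15m = 03:00 Dorast Republic (rolling into the next day, 22 November 2023).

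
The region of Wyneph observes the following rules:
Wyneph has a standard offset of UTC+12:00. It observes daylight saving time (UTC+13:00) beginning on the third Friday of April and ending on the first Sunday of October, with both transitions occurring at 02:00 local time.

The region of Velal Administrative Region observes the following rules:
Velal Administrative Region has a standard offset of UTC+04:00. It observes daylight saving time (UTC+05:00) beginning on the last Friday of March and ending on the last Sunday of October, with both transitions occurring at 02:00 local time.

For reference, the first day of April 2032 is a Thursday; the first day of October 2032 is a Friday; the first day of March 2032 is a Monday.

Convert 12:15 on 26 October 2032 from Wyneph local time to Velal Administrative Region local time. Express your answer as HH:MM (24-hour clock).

1 April 2032 is a Thursday, so the first Friday is April 2 and the third is April 16.
1 October 2032 is a Friday, so the first Sunday is October 3.
26 October 2032 is outside the daylight-saving period (16 April – 3 October), so Wyneph is on standard time, UTC+12:00.
12:15 Wyneph − 12h = 00:15 UTC.
1 March 2032 is a Monday, so Fridays fall on 5, 12, 19, 26; the last is March 26.
1 October 2032 is a Friday, so Sundays fall on 3, 10, 17, 24, 31; the last is October 31.
At the standard offset (UTC+04:00), 00:15 UTC + 4h = 04:15 Velal Administrative Region standard time.
The standard-time date in Velal Administrative Region, 26 October 2032, lies within the daylight-saving period (26 March – 31 October), so Velal Administrative Region is on daylight time, UTC+05:00.
00:15 UTC + 5h = 05:15 Velal Administrative Region.

05:15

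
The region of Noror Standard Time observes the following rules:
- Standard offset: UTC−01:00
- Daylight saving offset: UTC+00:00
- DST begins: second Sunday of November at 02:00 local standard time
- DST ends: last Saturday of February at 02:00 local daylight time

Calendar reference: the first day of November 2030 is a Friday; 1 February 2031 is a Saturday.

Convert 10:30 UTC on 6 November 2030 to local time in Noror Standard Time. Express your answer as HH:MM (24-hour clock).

1 November 2030 is a Friday, so the first Sunday is November 3 and the second is November 10.
1 February 2031 is a Saturday, so Saturdays fall on 1, 8, 15, 22; the last is February 22.
At the standard offset (UTC−01:00), 10:30 UTC − 1h = 09:30 Noror Standard Time standard time.
Daylight saving runs 10 November 2030 – 22 February 2031; the standard-time date in Noror Standard Time, 6 November 2030, is outside that window, so Noror Standard Time is on standard time at UTC−01:00.
10:30 UTC − 1h = 09:30 local.

09:30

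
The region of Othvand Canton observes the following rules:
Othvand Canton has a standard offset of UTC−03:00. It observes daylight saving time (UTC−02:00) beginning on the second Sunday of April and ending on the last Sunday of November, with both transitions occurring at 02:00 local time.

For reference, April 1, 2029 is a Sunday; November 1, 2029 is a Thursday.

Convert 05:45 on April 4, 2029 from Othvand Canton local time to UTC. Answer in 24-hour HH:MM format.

1 April 2029 is a Sunday, so the first Sunday is April 1 and the second is April 8.
1 November 2029 is a Thursday, so Sundays fall on 4, 11, 18, 25; the last is November 25.
Daylight saving runs 8 April – 25 November; April 4, 2029 is outside that window, so Othvand Canton is on standard time at UTC−03:00.
05:45 local + 3h = 08:45 UTC.

08:45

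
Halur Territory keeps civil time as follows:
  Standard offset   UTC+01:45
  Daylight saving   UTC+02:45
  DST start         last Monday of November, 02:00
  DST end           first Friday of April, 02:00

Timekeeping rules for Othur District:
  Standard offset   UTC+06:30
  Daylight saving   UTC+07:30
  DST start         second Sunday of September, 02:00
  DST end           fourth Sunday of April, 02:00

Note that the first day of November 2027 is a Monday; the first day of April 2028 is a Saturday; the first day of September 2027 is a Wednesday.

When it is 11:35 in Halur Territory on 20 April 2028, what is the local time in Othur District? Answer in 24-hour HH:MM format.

17:20

1 November 2027 is a Monday, so Mondays fall on 1, 8, 15, 22, 29; the last is November 29.
1 April 2028 is a Saturday, so the first Friday is April 7.
20 April 2028 does not fall between 29 November 2027 and 7 April 2028, so daylight saving is not in effect and Halur Territory is at UTC+01:45.
11:35 Halur Territory − 1h45m = 09:50 UTC.
1 September 2027 is a Wednesday, so the first Sunday is September 5 and the second is September 12.
1 April 2028 is a Saturday, so the first Sunday is April 2 and the fourth is April 23.
At the standard offset (UTC+06:30), 09:50 UTC + 6h30m = 16:20 Othur District standard time.
The standard-time date in Othur District, 20 April 2028, falls between 12 September 2027 and 23 April 2028, so daylight saving is in effect and Othur District is at UTC+07:30.
09:50 UTC + 7h30m = 17:20 Othur District.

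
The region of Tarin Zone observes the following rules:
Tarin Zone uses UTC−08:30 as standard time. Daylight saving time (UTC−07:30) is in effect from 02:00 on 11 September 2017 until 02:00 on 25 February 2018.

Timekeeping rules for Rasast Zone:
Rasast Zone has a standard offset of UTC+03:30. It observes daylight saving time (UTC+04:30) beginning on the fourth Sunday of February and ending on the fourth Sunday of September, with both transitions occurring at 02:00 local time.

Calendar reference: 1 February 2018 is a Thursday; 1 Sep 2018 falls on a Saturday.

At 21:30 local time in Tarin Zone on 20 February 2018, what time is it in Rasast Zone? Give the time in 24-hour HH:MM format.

08:30

20 February 2018 lies within the daylight-saving period (11 September 2017 – 25 February 2018), so Tarin Zone is on daylight time, UTC−07:30.
21:30 Tarin Zone + 7h30m = 05:00 UTC (rolling into the next day, 21 February 2018).
1 February 2018 is a Thursday, so the first Sunday is February 4 and the fourth is February 25.
1 September 2018 is a Saturday, so the first Sunday is September 2 and the fourth is September 23.
At the standard offset (UTC+03:30), 05:00 UTC + 3h30m = 08:30 Rasast Zone standard time.
The standard-time date in Rasast Zone, 21 February 2018, does not fall between 25 February and 23 September, so daylight saving is not in effect and Rasast Zone is at UTC+03:30.
05:00 UTC + 3h30m = 08:30 Rasast Zone.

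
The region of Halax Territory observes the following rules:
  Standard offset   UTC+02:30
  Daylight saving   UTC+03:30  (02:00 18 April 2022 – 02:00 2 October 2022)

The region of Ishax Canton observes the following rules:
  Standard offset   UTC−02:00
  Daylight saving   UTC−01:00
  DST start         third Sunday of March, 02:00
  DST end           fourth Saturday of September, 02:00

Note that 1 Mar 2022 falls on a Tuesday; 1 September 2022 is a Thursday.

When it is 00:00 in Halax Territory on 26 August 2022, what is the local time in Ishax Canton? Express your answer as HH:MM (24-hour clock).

Daylight saving runs 18 April – 2 October; 26 August 2022 is inside that window, so Halax Territory is at UTC+03:30.
00:00 Halax Territory − 3h30m = 20:30 UTC (rolling into the previous day, 25 August 2022).
1 March 2022 is a Tuesday, so the first Sunday is March 6 and the third is March 20.
1 September 2022 is a Thursday, so the first Saturday is September 3 and the fourth is September 24.
At the standard offset (UTC−02:00), 20:30 UTC − 2h = 18:30 Ishax Canton standard time.
The standard-time date in Ishax Canton, 25 August 2022, lies within the daylight-saving period (20 March – 24 September), so Ishax Canton is on daylight time, UTC−01:00.
20:30 UTC − 1h = 19:30 Ishax Canton.

19:30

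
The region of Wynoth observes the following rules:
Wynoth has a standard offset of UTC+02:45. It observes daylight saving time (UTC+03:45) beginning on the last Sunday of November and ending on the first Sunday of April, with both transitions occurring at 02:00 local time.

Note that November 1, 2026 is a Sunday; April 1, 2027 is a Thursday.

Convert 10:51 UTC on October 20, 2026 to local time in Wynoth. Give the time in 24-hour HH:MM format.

13:36

1 November 2026 is a Sunday, so Sundays fall on 1, 8, 15, 22, 29; the last is November 29.
1 April 2027 is a Thursday, so the first Sunday is April 4.
At the standard offset (UTC+02:45), 10:51 UTC + 2h45m = 13:36 Wynoth standard time.
The standard-time date in Wynoth, October 20, 2026, does not fall between 29 November 2026 and 4 April 2027, so daylight saving is not in effect and Wynoth is at UTC+02:45.
10:51 UTC + 2h45m = 13:36 local.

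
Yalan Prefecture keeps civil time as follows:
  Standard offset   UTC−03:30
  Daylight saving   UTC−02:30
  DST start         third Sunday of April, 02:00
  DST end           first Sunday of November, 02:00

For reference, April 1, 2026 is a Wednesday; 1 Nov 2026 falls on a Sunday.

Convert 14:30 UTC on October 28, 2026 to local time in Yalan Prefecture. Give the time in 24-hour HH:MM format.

1 April 2026 is a Wednesday, so the first Sunday is April 5 and the third is April 19.
1 November 2026 is a Sunday, so the first Sunday is November 1.
At the standard offset (UTC−03:30), 14:30 UTC − 3h30m = 11:00 Yalan Prefecture standard time.
The standard-time date in Yalan Prefecture, October 28, 2026, lies within the daylight-saving period (19 April – 1 November), so Yalan Prefecture is on daylight time, UTC−02:30.
14:30 UTC − 2h30m = 12:00 local.

12:00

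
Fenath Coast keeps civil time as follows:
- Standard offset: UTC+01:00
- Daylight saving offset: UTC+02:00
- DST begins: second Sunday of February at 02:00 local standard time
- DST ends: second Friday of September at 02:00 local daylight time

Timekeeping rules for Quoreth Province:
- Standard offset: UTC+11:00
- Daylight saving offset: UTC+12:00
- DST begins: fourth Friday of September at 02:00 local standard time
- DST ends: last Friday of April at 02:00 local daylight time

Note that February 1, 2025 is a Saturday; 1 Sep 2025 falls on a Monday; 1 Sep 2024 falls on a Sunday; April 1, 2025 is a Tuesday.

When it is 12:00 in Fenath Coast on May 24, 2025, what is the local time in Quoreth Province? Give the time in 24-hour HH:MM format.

1 February 2025 is a Saturday, so the first Sunday is February 2 and the second is February 9.
1 September 2025 is a Monday, so the first Friday is September 5 and the second is September 12.
Daylight saving runs 9 February – 12 September; May 24, 2025 is inside that window, so Fenath Coast is at UTC+02:00.
12:00 Fenath Coast − 2h = 10:00 UTC.
1 September 2024 is a Sunday, so the first Friday is September 6 and the fourth is September 27.
1 April 2025 is a Tuesday, so Fridays fall on 4, 11, 18, 25; the last is April 25.
At the standard offset (UTC+11:00), 10:00 UTC + 11h = 21:00 Quoreth Province standard time.
The standard-time date in Quoreth Province, May 24, 2025, is outside the daylight-saving period (27 September 2024 – 25 April 2025), so Quoreth Province is on standard time, UTC+11:00.
10:00 UTC + 11h = 21:00 Quoreth Province.

21:00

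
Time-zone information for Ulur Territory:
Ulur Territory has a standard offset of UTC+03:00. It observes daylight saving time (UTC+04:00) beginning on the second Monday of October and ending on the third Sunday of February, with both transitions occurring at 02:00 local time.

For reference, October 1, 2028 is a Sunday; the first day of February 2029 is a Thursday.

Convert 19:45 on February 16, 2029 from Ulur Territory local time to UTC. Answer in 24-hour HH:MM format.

15:45

1 October 2028 is a Sunday, so the first Monday is October 2 and the second is October 9.
1 February 2029 is a Thursday, so the first Sunday is February 4 and the third is February 18.
February 16, 2029 falls between 9 October 2028 and 18 February 2029, so daylight saving is in effect and Ulur Territory is at UTC+04:00.
19:45 local − 4h = 15:45 UTC.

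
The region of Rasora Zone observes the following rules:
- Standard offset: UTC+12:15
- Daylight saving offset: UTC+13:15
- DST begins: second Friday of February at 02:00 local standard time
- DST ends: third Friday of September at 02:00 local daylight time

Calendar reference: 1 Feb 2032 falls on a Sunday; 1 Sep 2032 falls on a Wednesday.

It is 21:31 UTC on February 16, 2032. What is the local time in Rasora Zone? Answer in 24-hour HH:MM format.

10:46

1 February 2032 is a Sunday, so the first Friday is February 6 and the second is February 13.
1 September 2032 is a Wednesday, so the first Friday is September 3 and the third is September 17.
At the standard offset (UTC+12:15), 21:31 UTC + 12h15m = 09:46 Rasora Zone standard time (rolling into the next day, 17 February 2032).
Daylight saving runs 13 February – 17 September; the standard-time date in Rasora Zone, February 17, 2032, is inside that window, so Rasora Zone is at UTC+13:15.
21:31 UTC + 13h15m = 10:46 local (rolling into the next day, 17 February 2032).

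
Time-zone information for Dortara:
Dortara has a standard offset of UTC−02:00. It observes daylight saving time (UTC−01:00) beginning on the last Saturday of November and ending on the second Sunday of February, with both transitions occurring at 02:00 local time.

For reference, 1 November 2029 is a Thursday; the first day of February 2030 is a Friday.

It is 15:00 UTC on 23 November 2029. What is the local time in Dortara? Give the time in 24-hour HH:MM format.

1 November 2029 is a Thursday, so Saturdays fall on 3, 10, 17, 24; the last is November 24.
1 February 2030 is a Friday, so the first Sunday is February 3 and the second is February 10.
At the standard offset (UTC−02:00), 15:00 UTC − 2h = 13:00 Dortara standard time.
The standard-time date in Dortara, 23 November 2029, is outside the daylight-saving period (24 November 2029 – 10 February 2030), so Dortara is on standard time, UTC−02:00.
15:00 UTC − 2h = 13:00 local.

13:00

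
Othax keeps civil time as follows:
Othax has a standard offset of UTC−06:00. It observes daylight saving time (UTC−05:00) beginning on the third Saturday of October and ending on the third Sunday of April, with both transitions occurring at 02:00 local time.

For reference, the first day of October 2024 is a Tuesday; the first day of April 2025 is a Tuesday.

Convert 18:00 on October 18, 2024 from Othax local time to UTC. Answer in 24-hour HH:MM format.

1 October 2024 is a Tuesday, so the first Saturday is October 5 and the third is October 19.
1 April 2025 is a Tuesday, so the first Sunday is April 6 and the third is April 20.
Daylight saving runs 19 October 2024 – 20 April 2025; October 18, 2024 is outside that window, so Othax is on standard time at UTC−06:00.
18:00 local + 6h = 00:00 UTC (rolling into the next day, 19 October 2024).

00:00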